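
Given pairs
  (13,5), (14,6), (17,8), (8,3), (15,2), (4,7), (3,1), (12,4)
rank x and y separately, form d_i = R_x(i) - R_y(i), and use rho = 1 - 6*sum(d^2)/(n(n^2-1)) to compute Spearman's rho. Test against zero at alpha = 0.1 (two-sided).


Step 1: Rank x and y separately (midranks; no ties here).
rank(x): 13->5, 14->6, 17->8, 8->3, 15->7, 4->2, 3->1, 12->4
rank(y): 5->5, 6->6, 8->8, 3->3, 2->2, 7->7, 1->1, 4->4
Step 2: d_i = R_x(i) - R_y(i); compute d_i^2.
  (5-5)^2=0, (6-6)^2=0, (8-8)^2=0, (3-3)^2=0, (7-2)^2=25, (2-7)^2=25, (1-1)^2=0, (4-4)^2=0
sum(d^2) = 50.
Step 3: rho = 1 - 6*50 / (8*(8^2 - 1)) = 1 - 300/504 = 0.404762.
Step 4: Under H0, t = rho * sqrt((n-2)/(1-rho^2)) = 1.0842 ~ t(6).
Step 5: Two-sided p-value from the t-distribution with 6 df = 0.319889.
Step 6: alpha = 0.1. fail to reject H0.

rho = 0.4048, p = 0.319889, fail to reject H0 at alpha = 0.1.


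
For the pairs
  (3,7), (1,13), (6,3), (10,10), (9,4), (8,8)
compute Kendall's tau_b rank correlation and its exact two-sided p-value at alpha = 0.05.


Step 1: Enumerate the 15 unordered pairs (i,j) with i<j and classify each by sign(x_j-x_i) * sign(y_j-y_i).
  (1,2):dx=-2,dy=+6->D; (1,3):dx=+3,dy=-4->D; (1,4):dx=+7,dy=+3->C; (1,5):dx=+6,dy=-3->D
  (1,6):dx=+5,dy=+1->C; (2,3):dx=+5,dy=-10->D; (2,4):dx=+9,dy=-3->D; (2,5):dx=+8,dy=-9->D
  (2,6):dx=+7,dy=-5->D; (3,4):dx=+4,dy=+7->C; (3,5):dx=+3,dy=+1->C; (3,6):dx=+2,dy=+5->C
  (4,5):dx=-1,dy=-6->C; (4,6):dx=-2,dy=-2->C; (5,6):dx=-1,dy=+4->D
Step 2: C = 7, D = 8, total pairs = 15.
Step 3: tau = (C - D)/(n(n-1)/2) = (7 - 8)/15 = -0.066667.
Step 4: Exact two-sided p-value (enumerate n! = 720 permutations of y under H0): p = 1.000000.
Step 5: alpha = 0.05. fail to reject H0.

tau_b = -0.0667 (C=7, D=8), p = 1.000000, fail to reject H0.


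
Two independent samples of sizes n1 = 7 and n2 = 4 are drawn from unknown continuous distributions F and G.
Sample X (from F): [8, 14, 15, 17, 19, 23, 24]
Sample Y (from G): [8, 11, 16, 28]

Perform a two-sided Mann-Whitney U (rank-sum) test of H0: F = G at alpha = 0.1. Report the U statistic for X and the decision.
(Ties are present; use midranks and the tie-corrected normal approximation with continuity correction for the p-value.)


Step 1: Combine and sort all 11 observations; assign midranks.
sorted (value, group): (8,X), (8,Y), (11,Y), (14,X), (15,X), (16,Y), (17,X), (19,X), (23,X), (24,X), (28,Y)
ranks: 8->1.5, 8->1.5, 11->3, 14->4, 15->5, 16->6, 17->7, 19->8, 23->9, 24->10, 28->11
Step 2: Rank sum for X: R1 = 1.5 + 4 + 5 + 7 + 8 + 9 + 10 = 44.5.
Step 3: U_X = R1 - n1(n1+1)/2 = 44.5 - 7*8/2 = 44.5 - 28 = 16.5.
       U_Y = n1*n2 - U_X = 28 - 16.5 = 11.5.
Step 4: Ties are present, so use the tie-corrected normal approximation (with continuity correction) for the p-value.
Step 5: p-value = 0.704817; compare to alpha = 0.1. fail to reject H0.

U_X = 16.5, p = 0.704817, fail to reject H0 at alpha = 0.1.


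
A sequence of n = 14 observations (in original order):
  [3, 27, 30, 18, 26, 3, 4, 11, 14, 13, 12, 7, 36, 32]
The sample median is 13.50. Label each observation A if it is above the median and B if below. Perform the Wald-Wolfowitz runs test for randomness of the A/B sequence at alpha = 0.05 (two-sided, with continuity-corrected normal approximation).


Step 1: Compute median = 13.50; label A = above, B = below.
Labels in order: BAAAABBBABBBAA  (n_A = 7, n_B = 7)
Step 2: Count runs R = 6.
Step 3: Under H0 (random ordering), E[R] = 2*n_A*n_B/(n_A+n_B) + 1 = 2*7*7/14 + 1 = 8.0000.
        Var[R] = 2*n_A*n_B*(2*n_A*n_B - n_A - n_B) / ((n_A+n_B)^2 * (n_A+n_B-1)) = 8232/2548 = 3.2308.
        SD[R] = 1.7974.
Step 4: Continuity-corrected z = (R + 0.5 - E[R]) / SD[R] = (6 + 0.5 - 8.0000) / 1.7974 = -0.8345.
Step 5: Two-sided p-value via normal approximation = 2*(1 - Phi(|z|)) = 0.403986.
Step 6: alpha = 0.05. fail to reject H0.

R = 6, z = -0.8345, p = 0.403986, fail to reject H0.


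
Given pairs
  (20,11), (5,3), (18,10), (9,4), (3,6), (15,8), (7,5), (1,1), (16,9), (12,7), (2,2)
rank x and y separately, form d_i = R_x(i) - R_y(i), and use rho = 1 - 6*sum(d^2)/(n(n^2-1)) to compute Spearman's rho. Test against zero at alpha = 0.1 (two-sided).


Step 1: Rank x and y separately (midranks; no ties here).
rank(x): 20->11, 5->4, 18->10, 9->6, 3->3, 15->8, 7->5, 1->1, 16->9, 12->7, 2->2
rank(y): 11->11, 3->3, 10->10, 4->4, 6->6, 8->8, 5->5, 1->1, 9->9, 7->7, 2->2
Step 2: d_i = R_x(i) - R_y(i); compute d_i^2.
  (11-11)^2=0, (4-3)^2=1, (10-10)^2=0, (6-4)^2=4, (3-6)^2=9, (8-8)^2=0, (5-5)^2=0, (1-1)^2=0, (9-9)^2=0, (7-7)^2=0, (2-2)^2=0
sum(d^2) = 14.
Step 3: rho = 1 - 6*14 / (11*(11^2 - 1)) = 1 - 84/1320 = 0.936364.
Step 4: Under H0, t = rho * sqrt((n-2)/(1-rho^2)) = 8.0024 ~ t(9).
Step 5: Two-sided p-value from the t-distribution with 9 df = 0.000022.
Step 6: alpha = 0.1. reject H0.

rho = 0.9364, p = 0.000022, reject H0 at alpha = 0.1.


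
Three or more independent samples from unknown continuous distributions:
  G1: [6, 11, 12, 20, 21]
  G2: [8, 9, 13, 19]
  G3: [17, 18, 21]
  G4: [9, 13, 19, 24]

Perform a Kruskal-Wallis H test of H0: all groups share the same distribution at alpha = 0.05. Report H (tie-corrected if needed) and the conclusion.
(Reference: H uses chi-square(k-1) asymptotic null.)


Step 1: Combine all N = 16 observations and assign midranks.
sorted (value, group, rank): (6,G1,1), (8,G2,2), (9,G2,3.5), (9,G4,3.5), (11,G1,5), (12,G1,6), (13,G2,7.5), (13,G4,7.5), (17,G3,9), (18,G3,10), (19,G2,11.5), (19,G4,11.5), (20,G1,13), (21,G1,14.5), (21,G3,14.5), (24,G4,16)
Step 2: Sum ranks within each group.
R_1 = 39.5 (n_1 = 5)
R_2 = 24.5 (n_2 = 4)
R_3 = 33.5 (n_3 = 3)
R_4 = 38.5 (n_4 = 4)
Step 3: H = 12/(N(N+1)) * sum(R_i^2/n_i) - 3(N+1)
     = 12/(16*17) * (39.5^2/5 + 24.5^2/4 + 33.5^2/3 + 38.5^2/4) - 3*17
     = 0.044118 * 1206.76 - 51
     = 2.239338.
Step 4: Ties present; correction factor C = 1 - 24/(16^3 - 16) = 0.994118. Corrected H = 2.239338 / 0.994118 = 2.252589.
Step 5: Under H0, H ~ chi^2(3); p-value = 0.521664.
Step 6: alpha = 0.05. fail to reject H0.

H = 2.2526, df = 3, p = 0.521664, fail to reject H0.


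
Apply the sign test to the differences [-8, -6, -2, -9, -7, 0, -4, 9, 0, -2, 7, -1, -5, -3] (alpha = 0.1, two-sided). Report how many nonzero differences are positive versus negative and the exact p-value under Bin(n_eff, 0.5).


Step 1: Discard zero differences. Original n = 14; n_eff = number of nonzero differences = 12.
Nonzero differences (with sign): -8, -6, -2, -9, -7, -4, +9, -2, +7, -1, -5, -3
Step 2: Count signs: positive = 2, negative = 10.
Step 3: Under H0: P(positive) = 0.5, so the number of positives S ~ Bin(12, 0.5).
Step 4: Two-sided exact p-value = sum of Bin(12,0.5) probabilities at or below the observed probability = 0.038574.
Step 5: alpha = 0.1. reject H0.

n_eff = 12, pos = 2, neg = 10, p = 0.038574, reject H0.


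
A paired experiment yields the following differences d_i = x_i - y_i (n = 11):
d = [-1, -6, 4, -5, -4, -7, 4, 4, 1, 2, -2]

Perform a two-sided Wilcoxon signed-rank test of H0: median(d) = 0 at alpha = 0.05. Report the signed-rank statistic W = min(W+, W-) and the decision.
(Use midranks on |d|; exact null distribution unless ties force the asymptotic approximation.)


Step 1: Drop any zero differences (none here) and take |d_i|.
|d| = [1, 6, 4, 5, 4, 7, 4, 4, 1, 2, 2]
Step 2: Midrank |d_i| (ties get averaged ranks).
ranks: |1|->1.5, |6|->10, |4|->6.5, |5|->9, |4|->6.5, |7|->11, |4|->6.5, |4|->6.5, |1|->1.5, |2|->3.5, |2|->3.5
Step 3: Attach original signs; sum ranks with positive sign and with negative sign.
W+ = 6.5 + 6.5 + 6.5 + 1.5 + 3.5 = 24.5
W- = 1.5 + 10 + 9 + 6.5 + 11 + 3.5 = 41.5
(Check: W+ + W- = 66 should equal n(n+1)/2 = 66.)
Step 4: Test statistic W = min(W+, W-) = 24.5.
Step 5: Ties in |d|, so use the tie-corrected normal approximation.
        E[W] = n(n+1)/4 = 11*12/4 = 33.
        Tie groups: |d|=1 (t=2), |d|=2 (t=2), |d|=4 (t=4); sum(t^3 - t) = 72.
        Var[W] = n(n+1)(2n+1)/24 - sum(t^3-t)/48 = 3036/24 - 72/48 = 125.
        z = (W - E[W]) / sqrt(Var[W]) = (24.5 - 33) / 11.1803 = -0.7603.
        Two-sided p = 2*Phi(z) = 0.447097.
Step 6: alpha = 0.05. fail to reject H0.

W+ = 24.5, W- = 41.5, W = min = 24.5, p = 0.447097, fail to reject H0.


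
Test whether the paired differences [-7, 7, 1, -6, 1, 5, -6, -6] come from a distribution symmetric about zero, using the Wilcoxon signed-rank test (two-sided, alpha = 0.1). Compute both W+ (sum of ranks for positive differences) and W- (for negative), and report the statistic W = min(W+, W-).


Step 1: Drop any zero differences (none here) and take |d_i|.
|d| = [7, 7, 1, 6, 1, 5, 6, 6]
Step 2: Midrank |d_i| (ties get averaged ranks).
ranks: |7|->7.5, |7|->7.5, |1|->1.5, |6|->5, |1|->1.5, |5|->3, |6|->5, |6|->5
Step 3: Attach original signs; sum ranks with positive sign and with negative sign.
W+ = 7.5 + 1.5 + 1.5 + 3 = 13.5
W- = 7.5 + 5 + 5 + 5 = 22.5
(Check: W+ + W- = 36 should equal n(n+1)/2 = 36.)
Step 4: Test statistic W = min(W+, W-) = 13.5.
Step 5: Ties in |d|, so use the tie-corrected normal approximation.
        E[W] = n(n+1)/4 = 8*9/4 = 18.
        Tie groups: |d|=1 (t=2), |d|=6 (t=3), |d|=7 (t=2); sum(t^3 - t) = 36.
        Var[W] = n(n+1)(2n+1)/24 - sum(t^3-t)/48 = 1224/24 - 36/48 = 50.25.
        z = (W - E[W]) / sqrt(Var[W]) = (13.5 - 18) / 7.0887 = -0.6348.
        Two-sided p = 2*Phi(z) = 0.525552.
Step 6: alpha = 0.1. fail to reject H0.

W+ = 13.5, W- = 22.5, W = min = 13.5, p = 0.525552, fail to reject H0.


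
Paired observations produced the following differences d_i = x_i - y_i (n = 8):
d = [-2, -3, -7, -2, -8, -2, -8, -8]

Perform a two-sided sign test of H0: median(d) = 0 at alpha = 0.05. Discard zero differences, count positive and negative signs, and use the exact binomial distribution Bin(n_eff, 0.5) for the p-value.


Step 1: Discard zero differences. Original n = 8; n_eff = number of nonzero differences = 8.
Nonzero differences (with sign): -2, -3, -7, -2, -8, -2, -8, -8
Step 2: Count signs: positive = 0, negative = 8.
Step 3: Under H0: P(positive) = 0.5, so the number of positives S ~ Bin(8, 0.5).
Step 4: Two-sided exact p-value = sum of Bin(8,0.5) probabilities at or below the observed probability = 0.007812.
Step 5: alpha = 0.05. reject H0.

n_eff = 8, pos = 0, neg = 8, p = 0.007812, reject H0.


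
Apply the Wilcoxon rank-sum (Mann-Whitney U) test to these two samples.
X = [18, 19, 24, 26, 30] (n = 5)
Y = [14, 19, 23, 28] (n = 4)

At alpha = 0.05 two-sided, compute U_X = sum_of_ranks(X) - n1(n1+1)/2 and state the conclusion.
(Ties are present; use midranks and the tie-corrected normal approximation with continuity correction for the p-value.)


Step 1: Combine and sort all 9 observations; assign midranks.
sorted (value, group): (14,Y), (18,X), (19,X), (19,Y), (23,Y), (24,X), (26,X), (28,Y), (30,X)
ranks: 14->1, 18->2, 19->3.5, 19->3.5, 23->5, 24->6, 26->7, 28->8, 30->9
Step 2: Rank sum for X: R1 = 2 + 3.5 + 6 + 7 + 9 = 27.5.
Step 3: U_X = R1 - n1(n1+1)/2 = 27.5 - 5*6/2 = 27.5 - 15 = 12.5.
       U_Y = n1*n2 - U_X = 20 - 12.5 = 7.5.
Step 4: Ties are present, so use the tie-corrected normal approximation (with continuity correction) for the p-value.
Step 5: p-value = 0.622753; compare to alpha = 0.05. fail to reject H0.

U_X = 12.5, p = 0.622753, fail to reject H0 at alpha = 0.05.


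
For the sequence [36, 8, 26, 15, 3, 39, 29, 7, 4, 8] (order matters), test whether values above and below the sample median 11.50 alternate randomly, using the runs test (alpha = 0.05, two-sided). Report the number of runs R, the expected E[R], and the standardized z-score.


Step 1: Compute median = 11.50; label A = above, B = below.
Labels in order: ABAABAABBB  (n_A = 5, n_B = 5)
Step 2: Count runs R = 6.
Step 3: Under H0 (random ordering), E[R] = 2*n_A*n_B/(n_A+n_B) + 1 = 2*5*5/10 + 1 = 6.0000.
        Var[R] = 2*n_A*n_B*(2*n_A*n_B - n_A - n_B) / ((n_A+n_B)^2 * (n_A+n_B-1)) = 2000/900 = 2.2222.
        SD[R] = 1.4907.
Step 4: R = E[R], so z = 0 with no continuity correction.
Step 5: Two-sided p-value via normal approximation = 2*(1 - Phi(|z|)) = 1.000000.
Step 6: alpha = 0.05. fail to reject H0.

R = 6, z = 0.0000, p = 1.000000, fail to reject H0.


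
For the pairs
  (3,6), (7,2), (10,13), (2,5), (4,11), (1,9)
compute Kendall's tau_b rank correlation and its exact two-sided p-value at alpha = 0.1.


Step 1: Enumerate the 15 unordered pairs (i,j) with i<j and classify each by sign(x_j-x_i) * sign(y_j-y_i).
  (1,2):dx=+4,dy=-4->D; (1,3):dx=+7,dy=+7->C; (1,4):dx=-1,dy=-1->C; (1,5):dx=+1,dy=+5->C
  (1,6):dx=-2,dy=+3->D; (2,3):dx=+3,dy=+11->C; (2,4):dx=-5,dy=+3->D; (2,5):dx=-3,dy=+9->D
  (2,6):dx=-6,dy=+7->D; (3,4):dx=-8,dy=-8->C; (3,5):dx=-6,dy=-2->C; (3,6):dx=-9,dy=-4->C
  (4,5):dx=+2,dy=+6->C; (4,6):dx=-1,dy=+4->D; (5,6):dx=-3,dy=-2->C
Step 2: C = 9, D = 6, total pairs = 15.
Step 3: tau = (C - D)/(n(n-1)/2) = (9 - 6)/15 = 0.200000.
Step 4: Exact two-sided p-value (enumerate n! = 720 permutations of y under H0): p = 0.719444.
Step 5: alpha = 0.1. fail to reject H0.

tau_b = 0.2000 (C=9, D=6), p = 0.719444, fail to reject H0.


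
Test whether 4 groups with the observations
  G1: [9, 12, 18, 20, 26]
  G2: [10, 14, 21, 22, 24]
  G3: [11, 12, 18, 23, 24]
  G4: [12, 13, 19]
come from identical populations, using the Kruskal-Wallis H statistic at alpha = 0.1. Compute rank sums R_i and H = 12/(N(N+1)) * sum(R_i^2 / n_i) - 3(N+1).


Step 1: Combine all N = 18 observations and assign midranks.
sorted (value, group, rank): (9,G1,1), (10,G2,2), (11,G3,3), (12,G1,5), (12,G3,5), (12,G4,5), (13,G4,7), (14,G2,8), (18,G1,9.5), (18,G3,9.5), (19,G4,11), (20,G1,12), (21,G2,13), (22,G2,14), (23,G3,15), (24,G2,16.5), (24,G3,16.5), (26,G1,18)
Step 2: Sum ranks within each group.
R_1 = 45.5 (n_1 = 5)
R_2 = 53.5 (n_2 = 5)
R_3 = 49 (n_3 = 5)
R_4 = 23 (n_4 = 3)
Step 3: H = 12/(N(N+1)) * sum(R_i^2/n_i) - 3(N+1)
     = 12/(18*19) * (45.5^2/5 + 53.5^2/5 + 49^2/5 + 23^2/3) - 3*19
     = 0.035088 * 1643.03 - 57
     = 0.650292.
Step 4: Ties present; correction factor C = 1 - 36/(18^3 - 18) = 0.993808. Corrected H = 0.650292 / 0.993808 = 0.654344.
Step 5: Under H0, H ~ chi^2(3); p-value = 0.883886.
Step 6: alpha = 0.1. fail to reject H0.

H = 0.6543, df = 3, p = 0.883886, fail to reject H0.


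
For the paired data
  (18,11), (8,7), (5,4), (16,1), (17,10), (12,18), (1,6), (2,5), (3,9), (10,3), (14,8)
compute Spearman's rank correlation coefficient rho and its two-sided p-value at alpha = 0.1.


Step 1: Rank x and y separately (midranks; no ties here).
rank(x): 18->11, 8->5, 5->4, 16->9, 17->10, 12->7, 1->1, 2->2, 3->3, 10->6, 14->8
rank(y): 11->10, 7->6, 4->3, 1->1, 10->9, 18->11, 6->5, 5->4, 9->8, 3->2, 8->7
Step 2: d_i = R_x(i) - R_y(i); compute d_i^2.
  (11-10)^2=1, (5-6)^2=1, (4-3)^2=1, (9-1)^2=64, (10-9)^2=1, (7-11)^2=16, (1-5)^2=16, (2-4)^2=4, (3-8)^2=25, (6-2)^2=16, (8-7)^2=1
sum(d^2) = 146.
Step 3: rho = 1 - 6*146 / (11*(11^2 - 1)) = 1 - 876/1320 = 0.336364.
Step 4: Under H0, t = rho * sqrt((n-2)/(1-rho^2)) = 1.0715 ~ t(9).
Step 5: Two-sided p-value from the t-distribution with 9 df = 0.311824.
Step 6: alpha = 0.1. fail to reject H0.

rho = 0.3364, p = 0.311824, fail to reject H0 at alpha = 0.1.


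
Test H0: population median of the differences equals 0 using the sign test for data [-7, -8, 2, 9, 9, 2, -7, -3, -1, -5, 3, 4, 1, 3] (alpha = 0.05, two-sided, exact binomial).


Step 1: Discard zero differences. Original n = 14; n_eff = number of nonzero differences = 14.
Nonzero differences (with sign): -7, -8, +2, +9, +9, +2, -7, -3, -1, -5, +3, +4, +1, +3
Step 2: Count signs: positive = 8, negative = 6.
Step 3: Under H0: P(positive) = 0.5, so the number of positives S ~ Bin(14, 0.5).
Step 4: Two-sided exact p-value = sum of Bin(14,0.5) probabilities at or below the observed probability = 0.790527.
Step 5: alpha = 0.05. fail to reject H0.

n_eff = 14, pos = 8, neg = 6, p = 0.790527, fail to reject H0.


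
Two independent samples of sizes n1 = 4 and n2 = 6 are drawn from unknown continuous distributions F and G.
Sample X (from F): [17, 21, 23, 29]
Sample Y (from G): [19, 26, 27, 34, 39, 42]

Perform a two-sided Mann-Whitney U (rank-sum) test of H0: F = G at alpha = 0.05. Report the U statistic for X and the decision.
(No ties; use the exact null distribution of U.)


Step 1: Combine and sort all 10 observations; assign midranks.
sorted (value, group): (17,X), (19,Y), (21,X), (23,X), (26,Y), (27,Y), (29,X), (34,Y), (39,Y), (42,Y)
ranks: 17->1, 19->2, 21->3, 23->4, 26->5, 27->6, 29->7, 34->8, 39->9, 42->10
Step 2: Rank sum for X: R1 = 1 + 3 + 4 + 7 = 15.
Step 3: U_X = R1 - n1(n1+1)/2 = 15 - 4*5/2 = 15 - 10 = 5.
       U_Y = n1*n2 - U_X = 24 - 5 = 19.
Step 4: No ties, so the exact null distribution of U (based on enumerating the C(10,4) = 210 equally likely rank assignments) gives the two-sided p-value.
Step 5: p-value = 0.171429; compare to alpha = 0.05. fail to reject H0.

U_X = 5, p = 0.171429, fail to reject H0 at alpha = 0.05.


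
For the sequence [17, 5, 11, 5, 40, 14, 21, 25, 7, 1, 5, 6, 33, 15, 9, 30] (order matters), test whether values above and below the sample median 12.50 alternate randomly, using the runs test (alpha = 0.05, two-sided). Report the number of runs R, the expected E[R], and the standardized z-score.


Step 1: Compute median = 12.50; label A = above, B = below.
Labels in order: ABBBAAAABBBBAABA  (n_A = 8, n_B = 8)
Step 2: Count runs R = 7.
Step 3: Under H0 (random ordering), E[R] = 2*n_A*n_B/(n_A+n_B) + 1 = 2*8*8/16 + 1 = 9.0000.
        Var[R] = 2*n_A*n_B*(2*n_A*n_B - n_A - n_B) / ((n_A+n_B)^2 * (n_A+n_B-1)) = 14336/3840 = 3.7333.
        SD[R] = 1.9322.
Step 4: Continuity-corrected z = (R + 0.5 - E[R]) / SD[R] = (7 + 0.5 - 9.0000) / 1.9322 = -0.7763.
Step 5: Two-sided p-value via normal approximation = 2*(1 - Phi(|z|)) = 0.437558.
Step 6: alpha = 0.05. fail to reject H0.

R = 7, z = -0.7763, p = 0.437558, fail to reject H0.


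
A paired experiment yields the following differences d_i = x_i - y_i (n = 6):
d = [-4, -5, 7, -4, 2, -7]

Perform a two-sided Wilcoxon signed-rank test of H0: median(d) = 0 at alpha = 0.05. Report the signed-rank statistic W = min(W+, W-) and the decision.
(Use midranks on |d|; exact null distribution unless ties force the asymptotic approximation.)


Step 1: Drop any zero differences (none here) and take |d_i|.
|d| = [4, 5, 7, 4, 2, 7]
Step 2: Midrank |d_i| (ties get averaged ranks).
ranks: |4|->2.5, |5|->4, |7|->5.5, |4|->2.5, |2|->1, |7|->5.5
Step 3: Attach original signs; sum ranks with positive sign and with negative sign.
W+ = 5.5 + 1 = 6.5
W- = 2.5 + 4 + 2.5 + 5.5 = 14.5
(Check: W+ + W- = 21 should equal n(n+1)/2 = 21.)
Step 4: Test statistic W = min(W+, W-) = 6.5.
Step 5: Ties in |d|, so use the tie-corrected normal approximation.
        E[W] = n(n+1)/4 = 6*7/4 = 10.5.
        Tie groups: |d|=4 (t=2), |d|=7 (t=2); sum(t^3 - t) = 12.
        Var[W] = n(n+1)(2n+1)/24 - sum(t^3-t)/48 = 546/24 - 12/48 = 22.5.
        z = (W - E[W]) / sqrt(Var[W]) = (6.5 - 10.5) / 4.7434 = -0.8433.
        Two-sided p = 2*Phi(z) = 0.399075.
Step 6: alpha = 0.05. fail to reject H0.

W+ = 6.5, W- = 14.5, W = min = 6.5, p = 0.399075, fail to reject H0.


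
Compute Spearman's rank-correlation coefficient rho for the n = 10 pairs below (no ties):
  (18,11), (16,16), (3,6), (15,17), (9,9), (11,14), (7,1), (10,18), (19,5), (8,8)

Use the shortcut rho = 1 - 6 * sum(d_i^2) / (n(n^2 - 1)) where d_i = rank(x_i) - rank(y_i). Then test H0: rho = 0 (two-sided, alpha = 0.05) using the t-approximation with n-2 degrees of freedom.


Step 1: Rank x and y separately (midranks; no ties here).
rank(x): 18->9, 16->8, 3->1, 15->7, 9->4, 11->6, 7->2, 10->5, 19->10, 8->3
rank(y): 11->6, 16->8, 6->3, 17->9, 9->5, 14->7, 1->1, 18->10, 5->2, 8->4
Step 2: d_i = R_x(i) - R_y(i); compute d_i^2.
  (9-6)^2=9, (8-8)^2=0, (1-3)^2=4, (7-9)^2=4, (4-5)^2=1, (6-7)^2=1, (2-1)^2=1, (5-10)^2=25, (10-2)^2=64, (3-4)^2=1
sum(d^2) = 110.
Step 3: rho = 1 - 6*110 / (10*(10^2 - 1)) = 1 - 660/990 = 0.333333.
Step 4: Under H0, t = rho * sqrt((n-2)/(1-rho^2)) = 1.0000 ~ t(8).
Step 5: Two-sided p-value from the t-distribution with 8 df = 0.346594.
Step 6: alpha = 0.05. fail to reject H0.

rho = 0.3333, p = 0.346594, fail to reject H0 at alpha = 0.05.


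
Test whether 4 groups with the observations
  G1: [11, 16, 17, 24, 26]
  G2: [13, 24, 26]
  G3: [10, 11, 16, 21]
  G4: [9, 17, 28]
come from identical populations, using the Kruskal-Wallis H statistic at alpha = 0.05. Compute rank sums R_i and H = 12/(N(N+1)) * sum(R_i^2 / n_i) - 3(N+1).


Step 1: Combine all N = 15 observations and assign midranks.
sorted (value, group, rank): (9,G4,1), (10,G3,2), (11,G1,3.5), (11,G3,3.5), (13,G2,5), (16,G1,6.5), (16,G3,6.5), (17,G1,8.5), (17,G4,8.5), (21,G3,10), (24,G1,11.5), (24,G2,11.5), (26,G1,13.5), (26,G2,13.5), (28,G4,15)
Step 2: Sum ranks within each group.
R_1 = 43.5 (n_1 = 5)
R_2 = 30 (n_2 = 3)
R_3 = 22 (n_3 = 4)
R_4 = 24.5 (n_4 = 3)
Step 3: H = 12/(N(N+1)) * sum(R_i^2/n_i) - 3(N+1)
     = 12/(15*16) * (43.5^2/5 + 30^2/3 + 22^2/4 + 24.5^2/3) - 3*16
     = 0.050000 * 999.533 - 48
     = 1.976667.
Step 4: Ties present; correction factor C = 1 - 30/(15^3 - 15) = 0.991071. Corrected H = 1.976667 / 0.991071 = 1.994474.
Step 5: Under H0, H ~ chi^2(3); p-value = 0.573554.
Step 6: alpha = 0.05. fail to reject H0.

H = 1.9945, df = 3, p = 0.573554, fail to reject H0.


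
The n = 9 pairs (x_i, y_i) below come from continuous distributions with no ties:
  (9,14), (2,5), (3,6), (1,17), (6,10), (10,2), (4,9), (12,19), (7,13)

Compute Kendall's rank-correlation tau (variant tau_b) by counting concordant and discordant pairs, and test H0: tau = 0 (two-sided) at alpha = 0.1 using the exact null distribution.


Step 1: Enumerate the 36 unordered pairs (i,j) with i<j and classify each by sign(x_j-x_i) * sign(y_j-y_i).
  (1,2):dx=-7,dy=-9->C; (1,3):dx=-6,dy=-8->C; (1,4):dx=-8,dy=+3->D; (1,5):dx=-3,dy=-4->C
  (1,6):dx=+1,dy=-12->D; (1,7):dx=-5,dy=-5->C; (1,8):dx=+3,dy=+5->C; (1,9):dx=-2,dy=-1->C
  (2,3):dx=+1,dy=+1->C; (2,4):dx=-1,dy=+12->D; (2,5):dx=+4,dy=+5->C; (2,6):dx=+8,dy=-3->D
  (2,7):dx=+2,dy=+4->C; (2,8):dx=+10,dy=+14->C; (2,9):dx=+5,dy=+8->C; (3,4):dx=-2,dy=+11->D
  (3,5):dx=+3,dy=+4->C; (3,6):dx=+7,dy=-4->D; (3,7):dx=+1,dy=+3->C; (3,8):dx=+9,dy=+13->C
  (3,9):dx=+4,dy=+7->C; (4,5):dx=+5,dy=-7->D; (4,6):dx=+9,dy=-15->D; (4,7):dx=+3,dy=-8->D
  (4,8):dx=+11,dy=+2->C; (4,9):dx=+6,dy=-4->D; (5,6):dx=+4,dy=-8->D; (5,7):dx=-2,dy=-1->C
  (5,8):dx=+6,dy=+9->C; (5,9):dx=+1,dy=+3->C; (6,7):dx=-6,dy=+7->D; (6,8):dx=+2,dy=+17->C
  (6,9):dx=-3,dy=+11->D; (7,8):dx=+8,dy=+10->C; (7,9):dx=+3,dy=+4->C; (8,9):dx=-5,dy=-6->C
Step 2: C = 23, D = 13, total pairs = 36.
Step 3: tau = (C - D)/(n(n-1)/2) = (23 - 13)/36 = 0.277778.
Step 4: Exact two-sided p-value (enumerate n! = 362880 permutations of y under H0): p = 0.358488.
Step 5: alpha = 0.1. fail to reject H0.

tau_b = 0.2778 (C=23, D=13), p = 0.358488, fail to reject H0.


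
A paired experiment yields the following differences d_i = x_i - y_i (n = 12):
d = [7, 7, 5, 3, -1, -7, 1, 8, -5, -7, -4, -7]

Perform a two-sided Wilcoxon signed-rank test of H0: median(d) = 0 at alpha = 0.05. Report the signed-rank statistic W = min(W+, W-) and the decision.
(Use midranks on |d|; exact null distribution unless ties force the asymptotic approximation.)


Step 1: Drop any zero differences (none here) and take |d_i|.
|d| = [7, 7, 5, 3, 1, 7, 1, 8, 5, 7, 4, 7]
Step 2: Midrank |d_i| (ties get averaged ranks).
ranks: |7|->9, |7|->9, |5|->5.5, |3|->3, |1|->1.5, |7|->9, |1|->1.5, |8|->12, |5|->5.5, |7|->9, |4|->4, |7|->9
Step 3: Attach original signs; sum ranks with positive sign and with negative sign.
W+ = 9 + 9 + 5.5 + 3 + 1.5 + 12 = 40
W- = 1.5 + 9 + 5.5 + 9 + 4 + 9 = 38
(Check: W+ + W- = 78 should equal n(n+1)/2 = 78.)
Step 4: Test statistic W = min(W+, W-) = 38.
Step 5: Ties in |d|, so use the tie-corrected normal approximation.
        E[W] = n(n+1)/4 = 12*13/4 = 39.
        Tie groups: |d|=1 (t=2), |d|=5 (t=2), |d|=7 (t=5); sum(t^3 - t) = 132.
        Var[W] = n(n+1)(2n+1)/24 - sum(t^3-t)/48 = 3900/24 - 132/48 = 159.75.
        z = (W - E[W]) / sqrt(Var[W]) = (38 - 39) / 12.6392 = -0.0791.
        Two-sided p = 2*Phi(z) = 0.936938.
Step 6: alpha = 0.05. fail to reject H0.

W+ = 40, W- = 38, W = min = 38, p = 0.936938, fail to reject H0.


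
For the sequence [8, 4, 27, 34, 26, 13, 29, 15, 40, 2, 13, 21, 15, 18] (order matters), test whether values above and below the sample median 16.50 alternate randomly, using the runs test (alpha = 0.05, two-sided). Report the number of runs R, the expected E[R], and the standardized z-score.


Step 1: Compute median = 16.50; label A = above, B = below.
Labels in order: BBAAABABABBABA  (n_A = 7, n_B = 7)
Step 2: Count runs R = 10.
Step 3: Under H0 (random ordering), E[R] = 2*n_A*n_B/(n_A+n_B) + 1 = 2*7*7/14 + 1 = 8.0000.
        Var[R] = 2*n_A*n_B*(2*n_A*n_B - n_A - n_B) / ((n_A+n_B)^2 * (n_A+n_B-1)) = 8232/2548 = 3.2308.
        SD[R] = 1.7974.
Step 4: Continuity-corrected z = (R - 0.5 - E[R]) / SD[R] = (10 - 0.5 - 8.0000) / 1.7974 = 0.8345.
Step 5: Two-sided p-value via normal approximation = 2*(1 - Phi(|z|)) = 0.403986.
Step 6: alpha = 0.05. fail to reject H0.

R = 10, z = 0.8345, p = 0.403986, fail to reject H0.


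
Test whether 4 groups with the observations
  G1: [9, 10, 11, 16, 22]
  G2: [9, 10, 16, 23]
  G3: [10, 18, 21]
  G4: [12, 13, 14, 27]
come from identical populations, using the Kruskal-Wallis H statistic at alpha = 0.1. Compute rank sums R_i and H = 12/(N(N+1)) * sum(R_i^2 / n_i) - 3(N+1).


Step 1: Combine all N = 16 observations and assign midranks.
sorted (value, group, rank): (9,G1,1.5), (9,G2,1.5), (10,G1,4), (10,G2,4), (10,G3,4), (11,G1,6), (12,G4,7), (13,G4,8), (14,G4,9), (16,G1,10.5), (16,G2,10.5), (18,G3,12), (21,G3,13), (22,G1,14), (23,G2,15), (27,G4,16)
Step 2: Sum ranks within each group.
R_1 = 36 (n_1 = 5)
R_2 = 31 (n_2 = 4)
R_3 = 29 (n_3 = 3)
R_4 = 40 (n_4 = 4)
Step 3: H = 12/(N(N+1)) * sum(R_i^2/n_i) - 3(N+1)
     = 12/(16*17) * (36^2/5 + 31^2/4 + 29^2/3 + 40^2/4) - 3*17
     = 0.044118 * 1179.78 - 51
     = 1.049265.
Step 4: Ties present; correction factor C = 1 - 36/(16^3 - 16) = 0.991176. Corrected H = 1.049265 / 0.991176 = 1.058605.
Step 5: Under H0, H ~ chi^2(3); p-value = 0.787075.
Step 6: alpha = 0.1. fail to reject H0.

H = 1.0586, df = 3, p = 0.787075, fail to reject H0.


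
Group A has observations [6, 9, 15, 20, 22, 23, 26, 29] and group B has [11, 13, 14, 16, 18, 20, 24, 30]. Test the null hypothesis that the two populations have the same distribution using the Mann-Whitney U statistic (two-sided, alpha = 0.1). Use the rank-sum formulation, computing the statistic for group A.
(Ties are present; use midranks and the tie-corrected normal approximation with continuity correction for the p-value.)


Step 1: Combine and sort all 16 observations; assign midranks.
sorted (value, group): (6,X), (9,X), (11,Y), (13,Y), (14,Y), (15,X), (16,Y), (18,Y), (20,X), (20,Y), (22,X), (23,X), (24,Y), (26,X), (29,X), (30,Y)
ranks: 6->1, 9->2, 11->3, 13->4, 14->5, 15->6, 16->7, 18->8, 20->9.5, 20->9.5, 22->11, 23->12, 24->13, 26->14, 29->15, 30->16
Step 2: Rank sum for X: R1 = 1 + 2 + 6 + 9.5 + 11 + 12 + 14 + 15 = 70.5.
Step 3: U_X = R1 - n1(n1+1)/2 = 70.5 - 8*9/2 = 70.5 - 36 = 34.5.
       U_Y = n1*n2 - U_X = 64 - 34.5 = 29.5.
Step 4: Ties are present, so use the tie-corrected normal approximation (with continuity correction) for the p-value.
Step 5: p-value = 0.833514; compare to alpha = 0.1. fail to reject H0.

U_X = 34.5, p = 0.833514, fail to reject H0 at alpha = 0.1.


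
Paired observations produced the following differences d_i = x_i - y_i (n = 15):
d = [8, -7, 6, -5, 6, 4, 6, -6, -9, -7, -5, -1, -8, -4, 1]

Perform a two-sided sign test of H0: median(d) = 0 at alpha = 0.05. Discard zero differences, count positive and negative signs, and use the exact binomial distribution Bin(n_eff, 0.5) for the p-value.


Step 1: Discard zero differences. Original n = 15; n_eff = number of nonzero differences = 15.
Nonzero differences (with sign): +8, -7, +6, -5, +6, +4, +6, -6, -9, -7, -5, -1, -8, -4, +1
Step 2: Count signs: positive = 6, negative = 9.
Step 3: Under H0: P(positive) = 0.5, so the number of positives S ~ Bin(15, 0.5).
Step 4: Two-sided exact p-value = sum of Bin(15,0.5) probabilities at or below the observed probability = 0.607239.
Step 5: alpha = 0.05. fail to reject H0.

n_eff = 15, pos = 6, neg = 9, p = 0.607239, fail to reject H0.


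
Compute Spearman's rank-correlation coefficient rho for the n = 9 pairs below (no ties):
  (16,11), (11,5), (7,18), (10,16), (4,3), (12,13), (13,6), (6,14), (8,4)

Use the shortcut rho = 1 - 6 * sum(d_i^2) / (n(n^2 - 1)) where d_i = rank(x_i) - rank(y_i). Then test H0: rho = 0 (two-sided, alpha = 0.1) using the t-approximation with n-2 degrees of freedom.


Step 1: Rank x and y separately (midranks; no ties here).
rank(x): 16->9, 11->6, 7->3, 10->5, 4->1, 12->7, 13->8, 6->2, 8->4
rank(y): 11->5, 5->3, 18->9, 16->8, 3->1, 13->6, 6->4, 14->7, 4->2
Step 2: d_i = R_x(i) - R_y(i); compute d_i^2.
  (9-5)^2=16, (6-3)^2=9, (3-9)^2=36, (5-8)^2=9, (1-1)^2=0, (7-6)^2=1, (8-4)^2=16, (2-7)^2=25, (4-2)^2=4
sum(d^2) = 116.
Step 3: rho = 1 - 6*116 / (9*(9^2 - 1)) = 1 - 696/720 = 0.033333.
Step 4: Under H0, t = rho * sqrt((n-2)/(1-rho^2)) = 0.0882 ~ t(7).
Step 5: Two-sided p-value from the t-distribution with 7 df = 0.932157.
Step 6: alpha = 0.1. fail to reject H0.

rho = 0.0333, p = 0.932157, fail to reject H0 at alpha = 0.1.


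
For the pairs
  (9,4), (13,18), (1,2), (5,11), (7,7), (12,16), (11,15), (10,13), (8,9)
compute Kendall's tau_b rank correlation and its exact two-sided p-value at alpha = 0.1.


Step 1: Enumerate the 36 unordered pairs (i,j) with i<j and classify each by sign(x_j-x_i) * sign(y_j-y_i).
  (1,2):dx=+4,dy=+14->C; (1,3):dx=-8,dy=-2->C; (1,4):dx=-4,dy=+7->D; (1,5):dx=-2,dy=+3->D
  (1,6):dx=+3,dy=+12->C; (1,7):dx=+2,dy=+11->C; (1,8):dx=+1,dy=+9->C; (1,9):dx=-1,dy=+5->D
  (2,3):dx=-12,dy=-16->C; (2,4):dx=-8,dy=-7->C; (2,5):dx=-6,dy=-11->C; (2,6):dx=-1,dy=-2->C
  (2,7):dx=-2,dy=-3->C; (2,8):dx=-3,dy=-5->C; (2,9):dx=-5,dy=-9->C; (3,4):dx=+4,dy=+9->C
  (3,5):dx=+6,dy=+5->C; (3,6):dx=+11,dy=+14->C; (3,7):dx=+10,dy=+13->C; (3,8):dx=+9,dy=+11->C
  (3,9):dx=+7,dy=+7->C; (4,5):dx=+2,dy=-4->D; (4,6):dx=+7,dy=+5->C; (4,7):dx=+6,dy=+4->C
  (4,8):dx=+5,dy=+2->C; (4,9):dx=+3,dy=-2->D; (5,6):dx=+5,dy=+9->C; (5,7):dx=+4,dy=+8->C
  (5,8):dx=+3,dy=+6->C; (5,9):dx=+1,dy=+2->C; (6,7):dx=-1,dy=-1->C; (6,8):dx=-2,dy=-3->C
  (6,9):dx=-4,dy=-7->C; (7,8):dx=-1,dy=-2->C; (7,9):dx=-3,dy=-6->C; (8,9):dx=-2,dy=-4->C
Step 2: C = 31, D = 5, total pairs = 36.
Step 3: tau = (C - D)/(n(n-1)/2) = (31 - 5)/36 = 0.722222.
Step 4: Exact two-sided p-value (enumerate n! = 362880 permutations of y under H0): p = 0.005886.
Step 5: alpha = 0.1. reject H0.

tau_b = 0.7222 (C=31, D=5), p = 0.005886, reject H0.


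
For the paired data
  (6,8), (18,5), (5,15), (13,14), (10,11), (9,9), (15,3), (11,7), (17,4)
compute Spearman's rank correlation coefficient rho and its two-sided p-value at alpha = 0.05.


Step 1: Rank x and y separately (midranks; no ties here).
rank(x): 6->2, 18->9, 5->1, 13->6, 10->4, 9->3, 15->7, 11->5, 17->8
rank(y): 8->5, 5->3, 15->9, 14->8, 11->7, 9->6, 3->1, 7->4, 4->2
Step 2: d_i = R_x(i) - R_y(i); compute d_i^2.
  (2-5)^2=9, (9-3)^2=36, (1-9)^2=64, (6-8)^2=4, (4-7)^2=9, (3-6)^2=9, (7-1)^2=36, (5-4)^2=1, (8-2)^2=36
sum(d^2) = 204.
Step 3: rho = 1 - 6*204 / (9*(9^2 - 1)) = 1 - 1224/720 = -0.700000.
Step 4: Under H0, t = rho * sqrt((n-2)/(1-rho^2)) = -2.5934 ~ t(7).
Step 5: Two-sided p-value from the t-distribution with 7 df = 0.035770.
Step 6: alpha = 0.05. reject H0.

rho = -0.7000, p = 0.035770, reject H0 at alpha = 0.05.


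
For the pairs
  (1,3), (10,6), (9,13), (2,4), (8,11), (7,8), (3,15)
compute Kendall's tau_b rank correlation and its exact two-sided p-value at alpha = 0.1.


Step 1: Enumerate the 21 unordered pairs (i,j) with i<j and classify each by sign(x_j-x_i) * sign(y_j-y_i).
  (1,2):dx=+9,dy=+3->C; (1,3):dx=+8,dy=+10->C; (1,4):dx=+1,dy=+1->C; (1,5):dx=+7,dy=+8->C
  (1,6):dx=+6,dy=+5->C; (1,7):dx=+2,dy=+12->C; (2,3):dx=-1,dy=+7->D; (2,4):dx=-8,dy=-2->C
  (2,5):dx=-2,dy=+5->D; (2,6):dx=-3,dy=+2->D; (2,7):dx=-7,dy=+9->D; (3,4):dx=-7,dy=-9->C
  (3,5):dx=-1,dy=-2->C; (3,6):dx=-2,dy=-5->C; (3,7):dx=-6,dy=+2->D; (4,5):dx=+6,dy=+7->C
  (4,6):dx=+5,dy=+4->C; (4,7):dx=+1,dy=+11->C; (5,6):dx=-1,dy=-3->C; (5,7):dx=-5,dy=+4->D
  (6,7):dx=-4,dy=+7->D
Step 2: C = 14, D = 7, total pairs = 21.
Step 3: tau = (C - D)/(n(n-1)/2) = (14 - 7)/21 = 0.333333.
Step 4: Exact two-sided p-value (enumerate n! = 5040 permutations of y under H0): p = 0.381349.
Step 5: alpha = 0.1. fail to reject H0.

tau_b = 0.3333 (C=14, D=7), p = 0.381349, fail to reject H0.


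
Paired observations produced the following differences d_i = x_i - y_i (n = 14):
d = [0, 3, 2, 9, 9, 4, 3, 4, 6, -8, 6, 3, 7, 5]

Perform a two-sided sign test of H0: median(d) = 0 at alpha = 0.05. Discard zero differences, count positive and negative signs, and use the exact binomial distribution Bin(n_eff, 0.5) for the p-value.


Step 1: Discard zero differences. Original n = 14; n_eff = number of nonzero differences = 13.
Nonzero differences (with sign): +3, +2, +9, +9, +4, +3, +4, +6, -8, +6, +3, +7, +5
Step 2: Count signs: positive = 12, negative = 1.
Step 3: Under H0: P(positive) = 0.5, so the number of positives S ~ Bin(13, 0.5).
Step 4: Two-sided exact p-value = sum of Bin(13,0.5) probabilities at or below the observed probability = 0.003418.
Step 5: alpha = 0.05. reject H0.

n_eff = 13, pos = 12, neg = 1, p = 0.003418, reject H0.


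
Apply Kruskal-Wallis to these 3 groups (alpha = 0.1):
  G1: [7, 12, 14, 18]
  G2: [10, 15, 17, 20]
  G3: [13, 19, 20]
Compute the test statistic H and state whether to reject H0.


Step 1: Combine all N = 11 observations and assign midranks.
sorted (value, group, rank): (7,G1,1), (10,G2,2), (12,G1,3), (13,G3,4), (14,G1,5), (15,G2,6), (17,G2,7), (18,G1,8), (19,G3,9), (20,G2,10.5), (20,G3,10.5)
Step 2: Sum ranks within each group.
R_1 = 17 (n_1 = 4)
R_2 = 25.5 (n_2 = 4)
R_3 = 23.5 (n_3 = 3)
Step 3: H = 12/(N(N+1)) * sum(R_i^2/n_i) - 3(N+1)
     = 12/(11*12) * (17^2/4 + 25.5^2/4 + 23.5^2/3) - 3*12
     = 0.090909 * 418.896 - 36
     = 2.081439.
Step 4: Ties present; correction factor C = 1 - 6/(11^3 - 11) = 0.995455. Corrected H = 2.081439 / 0.995455 = 2.090944.
Step 5: Under H0, H ~ chi^2(2); p-value = 0.351526.
Step 6: alpha = 0.1. fail to reject H0.

H = 2.0909, df = 2, p = 0.351526, fail to reject H0.


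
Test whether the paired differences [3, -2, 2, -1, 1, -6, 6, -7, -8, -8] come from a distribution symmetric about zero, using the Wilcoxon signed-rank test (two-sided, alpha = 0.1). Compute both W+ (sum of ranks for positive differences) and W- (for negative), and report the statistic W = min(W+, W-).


Step 1: Drop any zero differences (none here) and take |d_i|.
|d| = [3, 2, 2, 1, 1, 6, 6, 7, 8, 8]
Step 2: Midrank |d_i| (ties get averaged ranks).
ranks: |3|->5, |2|->3.5, |2|->3.5, |1|->1.5, |1|->1.5, |6|->6.5, |6|->6.5, |7|->8, |8|->9.5, |8|->9.5
Step 3: Attach original signs; sum ranks with positive sign and with negative sign.
W+ = 5 + 3.5 + 1.5 + 6.5 = 16.5
W- = 3.5 + 1.5 + 6.5 + 8 + 9.5 + 9.5 = 38.5
(Check: W+ + W- = 55 should equal n(n+1)/2 = 55.)
Step 4: Test statistic W = min(W+, W-) = 16.5.
Step 5: Ties in |d|, so use the tie-corrected normal approximation.
        E[W] = n(n+1)/4 = 10*11/4 = 27.5.
        Tie groups: |d|=1 (t=2), |d|=2 (t=2), |d|=6 (t=2), |d|=8 (t=2); sum(t^3 - t) = 24.
        Var[W] = n(n+1)(2n+1)/24 - sum(t^3-t)/48 = 2310/24 - 24/48 = 95.75.
        z = (W - E[W]) / sqrt(Var[W]) = (16.5 - 27.5) / 9.7852 = -1.1241.
        Two-sided p = 2*Phi(z) = 0.260950.
Step 6: alpha = 0.1. fail to reject H0.

W+ = 16.5, W- = 38.5, W = min = 16.5, p = 0.260950, fail to reject H0.


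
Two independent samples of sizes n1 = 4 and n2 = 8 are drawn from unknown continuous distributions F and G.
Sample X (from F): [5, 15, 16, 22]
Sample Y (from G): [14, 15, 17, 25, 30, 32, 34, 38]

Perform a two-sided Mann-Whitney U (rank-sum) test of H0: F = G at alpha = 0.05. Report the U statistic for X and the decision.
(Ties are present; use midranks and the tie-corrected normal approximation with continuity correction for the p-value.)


Step 1: Combine and sort all 12 observations; assign midranks.
sorted (value, group): (5,X), (14,Y), (15,X), (15,Y), (16,X), (17,Y), (22,X), (25,Y), (30,Y), (32,Y), (34,Y), (38,Y)
ranks: 5->1, 14->2, 15->3.5, 15->3.5, 16->5, 17->6, 22->7, 25->8, 30->9, 32->10, 34->11, 38->12
Step 2: Rank sum for X: R1 = 1 + 3.5 + 5 + 7 = 16.5.
Step 3: U_X = R1 - n1(n1+1)/2 = 16.5 - 4*5/2 = 16.5 - 10 = 6.5.
       U_Y = n1*n2 - U_X = 32 - 6.5 = 25.5.
Step 4: Ties are present, so use the tie-corrected normal approximation (with continuity correction) for the p-value.
Step 5: p-value = 0.125707; compare to alpha = 0.05. fail to reject H0.

U_X = 6.5, p = 0.125707, fail to reject H0 at alpha = 0.05.


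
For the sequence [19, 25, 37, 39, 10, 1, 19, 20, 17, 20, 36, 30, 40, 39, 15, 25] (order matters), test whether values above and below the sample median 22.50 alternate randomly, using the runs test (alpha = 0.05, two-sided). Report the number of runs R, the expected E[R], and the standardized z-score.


Step 1: Compute median = 22.50; label A = above, B = below.
Labels in order: BAAABBBBBBAAAABA  (n_A = 8, n_B = 8)
Step 2: Count runs R = 6.
Step 3: Under H0 (random ordering), E[R] = 2*n_A*n_B/(n_A+n_B) + 1 = 2*8*8/16 + 1 = 9.0000.
        Var[R] = 2*n_A*n_B*(2*n_A*n_B - n_A - n_B) / ((n_A+n_B)^2 * (n_A+n_B-1)) = 14336/3840 = 3.7333.
        SD[R] = 1.9322.
Step 4: Continuity-corrected z = (R + 0.5 - E[R]) / SD[R] = (6 + 0.5 - 9.0000) / 1.9322 = -1.2939.
Step 5: Two-sided p-value via normal approximation = 2*(1 - Phi(|z|)) = 0.195709.
Step 6: alpha = 0.05. fail to reject H0.

R = 6, z = -1.2939, p = 0.195709, fail to reject H0.


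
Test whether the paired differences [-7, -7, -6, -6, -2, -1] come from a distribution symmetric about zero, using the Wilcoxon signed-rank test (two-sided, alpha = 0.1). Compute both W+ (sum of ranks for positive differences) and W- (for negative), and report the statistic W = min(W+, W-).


Step 1: Drop any zero differences (none here) and take |d_i|.
|d| = [7, 7, 6, 6, 2, 1]
Step 2: Midrank |d_i| (ties get averaged ranks).
ranks: |7|->5.5, |7|->5.5, |6|->3.5, |6|->3.5, |2|->2, |1|->1
Step 3: Attach original signs; sum ranks with positive sign and with negative sign.
W+ = 0 = 0
W- = 5.5 + 5.5 + 3.5 + 3.5 + 2 + 1 = 21
(Check: W+ + W- = 21 should equal n(n+1)/2 = 21.)
Step 4: Test statistic W = min(W+, W-) = 0.
Step 5: Ties in |d|, so use the tie-corrected normal approximation.
        E[W] = n(n+1)/4 = 6*7/4 = 10.5.
        Tie groups: |d|=6 (t=2), |d|=7 (t=2); sum(t^3 - t) = 12.
        Var[W] = n(n+1)(2n+1)/24 - sum(t^3-t)/48 = 546/24 - 12/48 = 22.5.
        z = (W - E[W]) / sqrt(Var[W]) = (0 - 10.5) / 4.7434 = -2.2136.
        Two-sided p = 2*Phi(z) = 0.026857.
Step 6: alpha = 0.1. reject H0.

W+ = 0, W- = 21, W = min = 0, p = 0.026857, reject H0.


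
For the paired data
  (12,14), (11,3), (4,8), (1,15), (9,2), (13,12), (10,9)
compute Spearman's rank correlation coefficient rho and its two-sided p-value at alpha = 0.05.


Step 1: Rank x and y separately (midranks; no ties here).
rank(x): 12->6, 11->5, 4->2, 1->1, 9->3, 13->7, 10->4
rank(y): 14->6, 3->2, 8->3, 15->7, 2->1, 12->5, 9->4
Step 2: d_i = R_x(i) - R_y(i); compute d_i^2.
  (6-6)^2=0, (5-2)^2=9, (2-3)^2=1, (1-7)^2=36, (3-1)^2=4, (7-5)^2=4, (4-4)^2=0
sum(d^2) = 54.
Step 3: rho = 1 - 6*54 / (7*(7^2 - 1)) = 1 - 324/336 = 0.035714.
Step 4: Under H0, t = rho * sqrt((n-2)/(1-rho^2)) = 0.0799 ~ t(5).
Step 5: Two-sided p-value from the t-distribution with 5 df = 0.939408.
Step 6: alpha = 0.05. fail to reject H0.

rho = 0.0357, p = 0.939408, fail to reject H0 at alpha = 0.05.


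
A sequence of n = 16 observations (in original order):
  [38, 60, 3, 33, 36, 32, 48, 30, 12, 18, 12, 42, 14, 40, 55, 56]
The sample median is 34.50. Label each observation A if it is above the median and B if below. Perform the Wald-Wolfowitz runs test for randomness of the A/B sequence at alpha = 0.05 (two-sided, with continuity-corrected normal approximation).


Step 1: Compute median = 34.50; label A = above, B = below.
Labels in order: AABBABABBBBABAAA  (n_A = 8, n_B = 8)
Step 2: Count runs R = 9.
Step 3: Under H0 (random ordering), E[R] = 2*n_A*n_B/(n_A+n_B) + 1 = 2*8*8/16 + 1 = 9.0000.
        Var[R] = 2*n_A*n_B*(2*n_A*n_B - n_A - n_B) / ((n_A+n_B)^2 * (n_A+n_B-1)) = 14336/3840 = 3.7333.
        SD[R] = 1.9322.
Step 4: R = E[R], so z = 0 with no continuity correction.
Step 5: Two-sided p-value via normal approximation = 2*(1 - Phi(|z|)) = 1.000000.
Step 6: alpha = 0.05. fail to reject H0.

R = 9, z = 0.0000, p = 1.000000, fail to reject H0.
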